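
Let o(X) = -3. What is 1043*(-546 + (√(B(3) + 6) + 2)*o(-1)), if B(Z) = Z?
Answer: -585123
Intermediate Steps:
1043*(-546 + (√(B(3) + 6) + 2)*o(-1)) = 1043*(-546 + (√(3 + 6) + 2)*(-3)) = 1043*(-546 + (√9 + 2)*(-3)) = 1043*(-546 + (3 + 2)*(-3)) = 1043*(-546 + 5*(-3)) = 1043*(-546 - 15) = 1043*(-561) = -585123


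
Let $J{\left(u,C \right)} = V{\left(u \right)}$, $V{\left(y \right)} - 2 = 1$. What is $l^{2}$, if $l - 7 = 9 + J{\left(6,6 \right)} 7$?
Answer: $1369$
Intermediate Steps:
$V{\left(y \right)} = 3$ ($V{\left(y \right)} = 2 + 1 = 3$)
$J{\left(u,C \right)} = 3$
$l = 37$ ($l = 7 + \left(9 + 3 \cdot 7\right) = 7 + \left(9 + 21\right) = 7 + 30 = 37$)
$l^{2} = 37^{2} = 1369$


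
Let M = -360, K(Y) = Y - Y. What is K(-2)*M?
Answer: 0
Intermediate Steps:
K(Y) = 0
K(-2)*M = 0*(-360) = 0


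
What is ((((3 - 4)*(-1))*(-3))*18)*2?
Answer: -108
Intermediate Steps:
((((3 - 4)*(-1))*(-3))*18)*2 = ((-1*(-1)*(-3))*18)*2 = ((1*(-3))*18)*2 = -3*18*2 = -54*2 = -108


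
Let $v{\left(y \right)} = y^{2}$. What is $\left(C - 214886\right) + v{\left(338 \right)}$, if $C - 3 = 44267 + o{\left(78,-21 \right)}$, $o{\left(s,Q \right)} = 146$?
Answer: $-56226$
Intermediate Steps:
$C = 44416$ ($C = 3 + \left(44267 + 146\right) = 3 + 44413 = 44416$)
$\left(C - 214886\right) + v{\left(338 \right)} = \left(44416 - 214886\right) + 338^{2} = -170470 + 114244 = -56226$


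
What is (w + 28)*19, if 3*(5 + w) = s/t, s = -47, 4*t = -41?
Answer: 57323/123 ≈ 466.04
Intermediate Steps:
t = -41/4 (t = (1/4)*(-41) = -41/4 ≈ -10.250)
w = -427/123 (w = -5 + (-47/(-41/4))/3 = -5 + (-47*(-4/41))/3 = -5 + (1/3)*(188/41) = -5 + 188/123 = -427/123 ≈ -3.4715)
(w + 28)*19 = (-427/123 + 28)*19 = (3017/123)*19 = 57323/123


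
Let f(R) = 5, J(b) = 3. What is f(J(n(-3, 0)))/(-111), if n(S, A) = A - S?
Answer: -5/111 ≈ -0.045045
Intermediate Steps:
f(J(n(-3, 0)))/(-111) = 5/(-111) = -1/111*5 = -5/111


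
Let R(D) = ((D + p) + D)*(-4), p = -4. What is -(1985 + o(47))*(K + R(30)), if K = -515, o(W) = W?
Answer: 1501648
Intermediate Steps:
R(D) = 16 - 8*D (R(D) = ((D - 4) + D)*(-4) = ((-4 + D) + D)*(-4) = (-4 + 2*D)*(-4) = 16 - 8*D)
-(1985 + o(47))*(K + R(30)) = -(1985 + 47)*(-515 + (16 - 8*30)) = -2032*(-515 + (16 - 240)) = -2032*(-515 - 224) = -2032*(-739) = -1*(-1501648) = 1501648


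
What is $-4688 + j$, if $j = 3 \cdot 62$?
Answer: $-4502$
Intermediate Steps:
$j = 186$
$-4688 + j = -4688 + 186 = -4502$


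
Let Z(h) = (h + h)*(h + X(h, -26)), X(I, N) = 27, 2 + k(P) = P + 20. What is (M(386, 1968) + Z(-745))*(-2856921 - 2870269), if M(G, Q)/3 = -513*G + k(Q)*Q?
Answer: -69878075180900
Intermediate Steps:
k(P) = 18 + P (k(P) = -2 + (P + 20) = -2 + (20 + P) = 18 + P)
Z(h) = 2*h*(27 + h) (Z(h) = (h + h)*(h + 27) = (2*h)*(27 + h) = 2*h*(27 + h))
M(G, Q) = -1539*G + 3*Q*(18 + Q) (M(G, Q) = 3*(-513*G + (18 + Q)*Q) = 3*(-513*G + Q*(18 + Q)) = -1539*G + 3*Q*(18 + Q))
(M(386, 1968) + Z(-745))*(-2856921 - 2870269) = ((-1539*386 + 3*1968*(18 + 1968)) + 2*(-745)*(27 - 745))*(-2856921 - 2870269) = ((-594054 + 3*1968*1986) + 2*(-745)*(-718))*(-5727190) = ((-594054 + 11725344) + 1069820)*(-5727190) = (11131290 + 1069820)*(-5727190) = 12201110*(-5727190) = -69878075180900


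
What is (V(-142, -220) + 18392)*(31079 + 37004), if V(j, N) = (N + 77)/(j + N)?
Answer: 453299813901/362 ≈ 1.2522e+9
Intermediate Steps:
V(j, N) = (77 + N)/(N + j)
(V(-142, -220) + 18392)*(31079 + 37004) = ((77 - 220)/(-220 - 142) + 18392)*(31079 + 37004) = (-143/(-362) + 18392)*68083 = (-1/362*(-143) + 18392)*68083 = (143/362 + 18392)*68083 = (6658047/362)*68083 = 453299813901/362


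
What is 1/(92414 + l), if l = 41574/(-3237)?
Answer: 83/7669296 ≈ 1.0822e-5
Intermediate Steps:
l = -1066/83 (l = 41574*(-1/3237) = -1066/83 ≈ -12.843)
1/(92414 + l) = 1/(92414 - 1066/83) = 1/(7669296/83) = 83/7669296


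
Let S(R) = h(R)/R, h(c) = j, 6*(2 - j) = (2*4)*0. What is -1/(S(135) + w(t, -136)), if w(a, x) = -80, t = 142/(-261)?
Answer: 135/10798 ≈ 0.012502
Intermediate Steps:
t = -142/261 (t = 142*(-1/261) = -142/261 ≈ -0.54406)
j = 2 (j = 2 - 2*4*0/6 = 2 - 4*0/3 = 2 - ⅙*0 = 2 + 0 = 2)
h(c) = 2
S(R) = 2/R
-1/(S(135) + w(t, -136)) = -1/(2/135 - 80) = -1/(-10798/135) = -1*(-135/10798) = 135/10798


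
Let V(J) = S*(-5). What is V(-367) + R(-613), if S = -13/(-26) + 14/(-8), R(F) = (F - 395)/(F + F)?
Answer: 17341/2452 ≈ 7.0722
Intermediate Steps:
R(F) = (-395 + F)/(2*F) (R(F) = (-395 + F)/((2*F)) = (-395 + F)*(1/(2*F)) = (-395 + F)/(2*F))
S = -5/4 (S = -13*(-1/26) + 14*(-⅛) = ½ - 7/4 = -5/4 ≈ -1.2500)
V(J) = 25/4 (V(J) = -5/4*(-5) = 25/4)
V(-367) + R(-613) = 25/4 + (½)*(-395 - 613)/(-613) = 25/4 + (½)*(-1/613)*(-1008) = 25/4 + 504/613 = 17341/2452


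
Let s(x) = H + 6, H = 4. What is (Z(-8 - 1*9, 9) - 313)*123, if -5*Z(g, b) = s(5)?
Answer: -38745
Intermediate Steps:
s(x) = 10 (s(x) = 4 + 6 = 10)
Z(g, b) = -2 (Z(g, b) = -⅕*10 = -2)
(Z(-8 - 1*9, 9) - 313)*123 = (-2 - 313)*123 = -315*123 = -38745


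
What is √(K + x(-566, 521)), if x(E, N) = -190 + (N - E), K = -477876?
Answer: I*√476979 ≈ 690.64*I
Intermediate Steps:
x(E, N) = -190 + N - E
√(K + x(-566, 521)) = √(-477876 + (-190 + 521 - 1*(-566))) = √(-477876 + (-190 + 521 + 566)) = √(-477876 + 897) = √(-476979) = I*√476979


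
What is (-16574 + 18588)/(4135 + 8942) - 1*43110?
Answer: -563747456/13077 ≈ -43110.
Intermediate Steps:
(-16574 + 18588)/(4135 + 8942) - 1*43110 = 2014/13077 - 43110 = -563747456/13077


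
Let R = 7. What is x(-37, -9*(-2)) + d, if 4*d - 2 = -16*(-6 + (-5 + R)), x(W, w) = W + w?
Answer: -5/2 ≈ -2.5000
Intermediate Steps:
d = 33/2 (d = 1/2 + (-16*(-6 + (-5 + 7)))/4 = 1/2 + (-16*(-6 + 2))/4 = 1/2 + (-16*(-4))/4 = 1/2 + (1/4)*64 = 1/2 + 16 = 33/2 ≈ 16.500)
x(-37, -9*(-2)) + d = (-37 - 9*(-2)) + 33/2 = (-37 + 18) + 33/2 = -19 + 33/2 = -5/2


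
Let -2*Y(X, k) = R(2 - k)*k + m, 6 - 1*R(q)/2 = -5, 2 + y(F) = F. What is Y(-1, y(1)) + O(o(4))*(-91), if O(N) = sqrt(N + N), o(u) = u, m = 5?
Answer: 17/2 - 182*sqrt(2) ≈ -248.89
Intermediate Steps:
y(F) = -2 + F
R(q) = 22 (R(q) = 12 - 2*(-5) = 12 + 10 = 22)
O(N) = sqrt(2)*sqrt(N) (O(N) = sqrt(2*N) = sqrt(2)*sqrt(N))
Y(X, k) = -5/2 - 11*k (Y(X, k) = -(22*k + 5)/2 = -(5 + 22*k)/2 = -5/2 - 11*k)
Y(-1, y(1)) + O(o(4))*(-91) = (-5/2 - 11*(-2 + 1)) + (sqrt(2)*sqrt(4))*(-91) = (-5/2 - 11*(-1)) + (sqrt(2)*2)*(-91) = (-5/2 + 11) + (2*sqrt(2))*(-91) = 17/2 - 182*sqrt(2)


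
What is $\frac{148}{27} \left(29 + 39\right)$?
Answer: $\frac{10064}{27} \approx 372.74$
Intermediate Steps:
$\frac{148}{27} \left(29 + 39\right) = 148 \cdot \frac{1}{27} \cdot 68 = \frac{148}{27} \cdot 68 = \frac{10064}{27}$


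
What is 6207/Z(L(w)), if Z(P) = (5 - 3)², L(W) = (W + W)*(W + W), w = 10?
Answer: 6207/4 ≈ 1551.8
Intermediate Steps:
L(W) = 4*W² (L(W) = (2*W)*(2*W) = 4*W²)
Z(P) = 4 (Z(P) = 2² = 4)
6207/Z(L(w)) = 6207/4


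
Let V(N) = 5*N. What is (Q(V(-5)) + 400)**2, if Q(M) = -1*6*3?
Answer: 145924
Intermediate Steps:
Q(M) = -18 (Q(M) = -6*3 = -18)
(Q(V(-5)) + 400)**2 = (-18 + 400)**2 = 382**2 = 145924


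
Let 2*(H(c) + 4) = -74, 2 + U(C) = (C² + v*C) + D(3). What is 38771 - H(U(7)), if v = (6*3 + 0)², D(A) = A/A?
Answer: 38812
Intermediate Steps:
D(A) = 1
v = 324 (v = (18 + 0)² = 18² = 324)
U(C) = -1 + C² + 324*C (U(C) = -2 + ((C² + 324*C) + 1) = -2 + (1 + C² + 324*C) = -1 + C² + 324*C)
H(c) = -41 (H(c) = -4 + (½)*(-74) = -4 - 37 = -41)
38771 - H(U(7)) = 38771 - 1*(-41) = 38771 + 41 = 38812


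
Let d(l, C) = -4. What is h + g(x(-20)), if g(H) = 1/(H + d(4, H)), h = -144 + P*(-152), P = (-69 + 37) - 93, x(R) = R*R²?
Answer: 150923423/8004 ≈ 18856.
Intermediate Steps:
x(R) = R³
P = -125 (P = -32 - 93 = -125)
h = 18856 (h = -144 - 125*(-152) = -144 + 19000 = 18856)
g(H) = 1/(-4 + H) (g(H) = 1/(H - 4) = 1/(-4 + H))
h + g(x(-20)) = 18856 + 1/(-4 + (-20)³) = 18856 + 1/(-4 - 8000) = 18856 + 1/(-8004) = 18856 - 1/8004 = 150923423/8004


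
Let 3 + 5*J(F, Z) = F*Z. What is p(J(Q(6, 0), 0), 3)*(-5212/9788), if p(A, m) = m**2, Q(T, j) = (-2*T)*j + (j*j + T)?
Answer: -11727/2447 ≈ -4.7924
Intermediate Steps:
Q(T, j) = T + j**2 - 2*T*j (Q(T, j) = -2*T*j + (j**2 + T) = -2*T*j + (T + j**2) = T + j**2 - 2*T*j)
J(F, Z) = -3/5 + F*Z/5 (J(F, Z) = -3/5 + (F*Z)/5 = -3/5 + F*Z/5)
p(J(Q(6, 0), 0), 3)*(-5212/9788) = 3**2*(-5212/9788) = 9*(-5212*1/9788) = 9*(-1303/2447) = -11727/2447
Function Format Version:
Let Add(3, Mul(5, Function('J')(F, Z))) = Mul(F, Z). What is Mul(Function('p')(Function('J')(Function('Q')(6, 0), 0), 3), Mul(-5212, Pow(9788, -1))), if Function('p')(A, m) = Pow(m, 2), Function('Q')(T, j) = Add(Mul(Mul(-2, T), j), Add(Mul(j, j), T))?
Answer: Rational(-11727, 2447) ≈ -4.7924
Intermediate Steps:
Function('Q')(T, j) = Add(T, Pow(j, 2), Mul(-2, T, j)) (Function('Q')(T, j) = Add(Mul(-2, T, j), Add(Pow(j, 2), T)) = Add(Mul(-2, T, j), Add(T, Pow(j, 2))) = Add(T, Pow(j, 2), Mul(-2, T, j)))
Function('J')(F, Z) = Add(Rational(-3, 5), Mul(Rational(1, 5), F, Z)) (Function('J')(F, Z) = Add(Rational(-3, 5), Mul(Rational(1, 5), Mul(F, Z))) = Add(Rational(-3, 5), Mul(Rational(1, 5), F, Z)))
Mul(Function('p')(Function('J')(Function('Q')(6, 0), 0), 3), Mul(-5212, Pow(9788, -1))) = Mul(Pow(3, 2), Mul(-5212, Pow(9788, -1))) = Mul(9, Mul(-5212, Rational(1, 9788))) = Mul(9, Rational(-1303, 2447)) = Rational(-11727, 2447)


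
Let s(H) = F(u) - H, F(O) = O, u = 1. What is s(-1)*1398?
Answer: 2796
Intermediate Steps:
s(H) = 1 - H
s(-1)*1398 = (1 - 1*(-1))*1398 = (1 + 1)*1398 = 2*1398 = 2796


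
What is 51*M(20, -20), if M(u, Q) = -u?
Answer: -1020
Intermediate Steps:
51*M(20, -20) = 51*(-1*20) = 51*(-20) = -1020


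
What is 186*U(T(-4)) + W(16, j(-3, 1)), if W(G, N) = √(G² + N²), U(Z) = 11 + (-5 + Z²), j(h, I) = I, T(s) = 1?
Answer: 1302 + √257 ≈ 1318.0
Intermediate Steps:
U(Z) = 6 + Z²
186*U(T(-4)) + W(16, j(-3, 1)) = 186*(6 + 1²) + √(16² + 1²) = 186*(6 + 1) + √(256 + 1) = 186*7 + √257 = 1302 + √257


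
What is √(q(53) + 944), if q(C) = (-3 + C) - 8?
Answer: √986 ≈ 31.401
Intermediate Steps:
q(C) = -11 + C
√(q(53) + 944) = √((-11 + 53) + 944) = √(42 + 944) = √986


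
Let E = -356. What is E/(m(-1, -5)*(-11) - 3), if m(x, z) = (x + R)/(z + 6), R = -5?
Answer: -356/63 ≈ -5.6508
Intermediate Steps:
m(x, z) = (-5 + x)/(6 + z) (m(x, z) = (x - 5)/(z + 6) = (-5 + x)/(6 + z))
E/(m(-1, -5)*(-11) - 3) = -356/(((-5 - 1)/(6 - 5))*(-11) - 3) = -356/((-6/1)*(-11) - 3) = -356/((1*(-6))*(-11) - 3) = -356/(-6*(-11) - 3) = -356/(66 - 3) = -356/63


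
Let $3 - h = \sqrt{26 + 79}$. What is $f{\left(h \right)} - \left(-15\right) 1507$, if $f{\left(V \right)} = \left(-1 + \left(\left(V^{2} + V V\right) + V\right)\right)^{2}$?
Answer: $93250 - 5980 \sqrt{105} \approx 31973.0$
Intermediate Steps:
$h = 3 - \sqrt{105}$ ($h = 3 - \sqrt{26 + 79} = 3 - \sqrt{105} \approx -7.2469$)
$f{\left(V \right)} = \left(-1 + V + 2 V^{2}\right)^{2}$ ($f{\left(V \right)} = \left(-1 + \left(\left(V^{2} + V^{2}\right) + V\right)\right)^{2} = \left(-1 + \left(2 V^{2} + V\right)\right)^{2} = \left(-1 + \left(V + 2 V^{2}\right)\right)^{2} = \left(-1 + V + 2 V^{2}\right)^{2}$)
$f{\left(h \right)} - \left(-15\right) 1507 = \left(-1 + \left(3 - \sqrt{105}\right) + 2 \left(3 - \sqrt{105}\right)^{2}\right)^{2} - \left(-15\right) 1507 = \left(2 - \sqrt{105} + 2 \left(3 - \sqrt{105}\right)^{2}\right)^{2} - -22605 = \left(2 - \sqrt{105} + 2 \left(3 - \sqrt{105}\right)^{2}\right)^{2} + 22605 = 22605 + \left(2 - \sqrt{105} + 2 \left(3 - \sqrt{105}\right)^{2}\right)^{2}$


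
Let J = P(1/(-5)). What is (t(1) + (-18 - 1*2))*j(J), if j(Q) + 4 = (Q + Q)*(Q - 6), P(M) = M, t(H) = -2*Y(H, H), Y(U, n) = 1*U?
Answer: 836/25 ≈ 33.440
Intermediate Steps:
Y(U, n) = U
t(H) = -2*H
J = -1/5 (J = 1/(-5) = -1/5 ≈ -0.20000)
j(Q) = -4 + 2*Q*(-6 + Q) (j(Q) = -4 + (Q + Q)*(Q - 6) = -4 + (2*Q)*(-6 + Q) = -4 + 2*Q*(-6 + Q))
(t(1) + (-18 - 1*2))*j(J) = (-2*1 + (-18 - 1*2))*(-4 - 12*(-1/5) + 2*(-1/5)**2) = (-2 + (-18 - 2))*(-4 + 12/5 + 2*(1/25)) = (-2 - 20)*(-4 + 12/5 + 2/25) = -22*(-38/25) = 836/25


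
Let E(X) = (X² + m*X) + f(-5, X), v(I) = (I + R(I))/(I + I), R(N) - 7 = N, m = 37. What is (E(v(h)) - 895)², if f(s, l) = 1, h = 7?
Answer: 11189025/16 ≈ 6.9931e+5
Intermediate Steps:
R(N) = 7 + N
v(I) = (7 + 2*I)/(2*I) (v(I) = (I + (7 + I))/(I + I) = (7 + 2*I)/((2*I)) = (7 + 2*I)*(1/(2*I)) = (7 + 2*I)/(2*I))
E(X) = 1 + X² + 37*X (E(X) = (X² + 37*X) + 1 = 1 + X² + 37*X)
(E(v(h)) - 895)² = ((1 + ((7/2 + 7)/7)² + 37*((7/2 + 7)/7)) - 895)² = ((1 + ((⅐)*(21/2))² + 37*((⅐)*(21/2))) - 895)² = ((1 + (3/2)² + 37*(3/2)) - 895)² = ((1 + 9/4 + 111/2) - 895)² = (235/4 - 895)² = (-3345/4)² = 11189025/16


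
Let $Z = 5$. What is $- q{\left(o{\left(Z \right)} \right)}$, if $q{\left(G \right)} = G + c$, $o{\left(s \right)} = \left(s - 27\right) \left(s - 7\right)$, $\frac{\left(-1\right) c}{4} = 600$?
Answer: $2356$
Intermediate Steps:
$c = -2400$ ($c = \left(-4\right) 600 = -2400$)
$o{\left(s \right)} = \left(-27 + s\right) \left(-7 + s\right)$
$q{\left(G \right)} = -2400 + G$ ($q{\left(G \right)} = G - 2400 = -2400 + G$)
$- q{\left(o{\left(Z \right)} \right)} = - (-2400 + \left(189 + 5^{2} - 170\right)) = - (-2400 + \left(189 + 25 - 170\right)) = - (-2400 + 44) = \left(-1\right) \left(-2356\right) = 2356$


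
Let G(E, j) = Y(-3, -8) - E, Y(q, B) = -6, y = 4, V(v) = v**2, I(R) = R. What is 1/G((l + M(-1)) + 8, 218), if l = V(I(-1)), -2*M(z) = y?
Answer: -1/13 ≈ -0.076923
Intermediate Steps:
M(z) = -2 (M(z) = -1/2*4 = -2)
l = 1 (l = (-1)**2 = 1)
G(E, j) = -6 - E
1/G((l + M(-1)) + 8, 218) = 1/(-6 - ((1 - 2) + 8)) = 1/(-6 - (-1 + 8)) = 1/(-6 - 1*7) = 1/(-6 - 7) = 1/(-13) = -1/13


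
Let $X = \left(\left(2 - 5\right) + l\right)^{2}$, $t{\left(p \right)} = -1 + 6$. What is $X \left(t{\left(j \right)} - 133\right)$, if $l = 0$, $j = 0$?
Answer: $-1152$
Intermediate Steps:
$t{\left(p \right)} = 5$
$X = 9$ ($X = \left(\left(2 - 5\right) + 0\right)^{2} = \left(-3 + 0\right)^{2} = \left(-3\right)^{2} = 9$)
$X \left(t{\left(j \right)} - 133\right) = 9 \left(5 - 133\right) = 9 \left(-128\right) = -1152$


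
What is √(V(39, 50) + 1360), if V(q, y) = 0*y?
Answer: 4*√85 ≈ 36.878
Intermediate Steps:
V(q, y) = 0
√(V(39, 50) + 1360) = √(0 + 1360) = √1360 = 4*√85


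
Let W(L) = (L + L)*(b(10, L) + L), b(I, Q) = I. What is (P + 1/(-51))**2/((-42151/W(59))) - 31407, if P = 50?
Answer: -1165400154533/36544917 ≈ -31890.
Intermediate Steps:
W(L) = 2*L*(10 + L) (W(L) = (L + L)*(10 + L) = (2*L)*(10 + L) = 2*L*(10 + L))
(P + 1/(-51))**2/((-42151/W(59))) - 31407 = (50 + 1/(-51))**2/((-42151*1/(118*(10 + 59)))) - 31407 = (50 - 1/51)**2/((-42151/(2*59*69))) - 31407 = (2549/51)**2/((-42151/8142)) - 31407 = 6497401/(2601*((-42151*1/8142))) - 31407 = 6497401/(2601*(-42151/8142)) - 31407 = (6497401/2601)*(-8142/42151) - 31407 = -17633946314/36544917 - 31407 = -1165400154533/36544917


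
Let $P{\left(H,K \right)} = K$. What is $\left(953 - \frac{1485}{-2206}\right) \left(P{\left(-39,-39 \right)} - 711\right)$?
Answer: $- \frac{788926125}{1103} \approx -7.1526 \cdot 10^{5}$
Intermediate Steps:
$\left(953 - \frac{1485}{-2206}\right) \left(P{\left(-39,-39 \right)} - 711\right) = \left(953 - \frac{1485}{-2206}\right) \left(-39 - 711\right) = \left(953 - - \frac{1485}{2206}\right) \left(-750\right) = \left(953 + \frac{1485}{2206}\right) \left(-750\right) = \frac{2103803}{2206} \left(-750\right) = - \frac{788926125}{1103}$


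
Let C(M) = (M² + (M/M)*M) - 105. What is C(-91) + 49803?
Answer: 57888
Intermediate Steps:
C(M) = -105 + M + M² (C(M) = (M² + 1*M) - 105 = (M² + M) - 105 = (M + M²) - 105 = -105 + M + M²)
C(-91) + 49803 = (-105 - 91 + (-91)²) + 49803 = (-105 - 91 + 8281) + 49803 = 8085 + 49803 = 57888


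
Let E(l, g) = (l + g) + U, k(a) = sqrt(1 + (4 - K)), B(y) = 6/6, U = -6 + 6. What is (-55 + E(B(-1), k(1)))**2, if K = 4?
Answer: 2809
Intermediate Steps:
U = 0
B(y) = 1 (B(y) = 6*(1/6) = 1)
k(a) = 1 (k(a) = sqrt(1 + (4 - 1*4)) = sqrt(1 + (4 - 4)) = sqrt(1 + 0) = sqrt(1) = 1)
E(l, g) = g + l (E(l, g) = (l + g) + 0 = (g + l) + 0 = g + l)
(-55 + E(B(-1), k(1)))**2 = (-55 + (1 + 1))**2 = (-55 + 2)**2 = (-53)**2 = 2809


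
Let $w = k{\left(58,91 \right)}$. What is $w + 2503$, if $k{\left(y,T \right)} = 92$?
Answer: $2595$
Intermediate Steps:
$w = 92$
$w + 2503 = 92 + 2503 = 2595$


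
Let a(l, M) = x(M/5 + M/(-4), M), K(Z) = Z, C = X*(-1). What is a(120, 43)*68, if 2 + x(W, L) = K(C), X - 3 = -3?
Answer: -136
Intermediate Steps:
X = 0 (X = 3 - 3 = 0)
C = 0 (C = 0*(-1) = 0)
x(W, L) = -2 (x(W, L) = -2 + 0 = -2)
a(l, M) = -2
a(120, 43)*68 = -2*68 = -136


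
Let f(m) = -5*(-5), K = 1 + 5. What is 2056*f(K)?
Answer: 51400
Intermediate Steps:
K = 6
f(m) = 25
2056*f(K) = 2056*25 = 51400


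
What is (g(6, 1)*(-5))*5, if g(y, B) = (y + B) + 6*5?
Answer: -925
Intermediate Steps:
g(y, B) = 30 + B + y (g(y, B) = (B + y) + 30 = 30 + B + y)
(g(6, 1)*(-5))*5 = ((30 + 1 + 6)*(-5))*5 = (37*(-5))*5 = -185*5 = -925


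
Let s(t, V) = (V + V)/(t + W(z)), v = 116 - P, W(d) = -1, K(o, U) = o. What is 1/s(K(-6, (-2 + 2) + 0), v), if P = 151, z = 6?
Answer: ⅒ ≈ 0.10000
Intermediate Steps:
v = -35 (v = 116 - 1*151 = 116 - 151 = -35)
s(t, V) = 2*V/(-1 + t) (s(t, V) = (V + V)/(t - 1) = (2*V)/(-1 + t) = 2*V/(-1 + t))
1/s(K(-6, (-2 + 2) + 0), v) = 1/(2*(-35)/(-1 - 6)) = 1/(2*(-35)/(-7)) = 1/(2*(-35)*(-⅐)) = 1/10 = ⅒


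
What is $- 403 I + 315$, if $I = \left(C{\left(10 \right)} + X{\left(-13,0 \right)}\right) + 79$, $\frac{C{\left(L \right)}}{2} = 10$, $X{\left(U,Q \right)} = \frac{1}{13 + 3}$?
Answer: $- \frac{633715}{16} \approx -39607.0$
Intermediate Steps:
$X{\left(U,Q \right)} = \frac{1}{16}$
$C{\left(L \right)} = 20$ ($C{\left(L \right)} = 2 \cdot 10 = 20$)
$I = \frac{1585}{16}$ ($I = \left(20 + \frac{1}{16}\right) + 79 = \frac{321}{16} + 79 = \frac{1585}{16} \approx 99.063$)
$- 403 I + 315 = \left(-403\right) \frac{1585}{16} + 315 = - \frac{638755}{16} + 315 = - \frac{633715}{16}$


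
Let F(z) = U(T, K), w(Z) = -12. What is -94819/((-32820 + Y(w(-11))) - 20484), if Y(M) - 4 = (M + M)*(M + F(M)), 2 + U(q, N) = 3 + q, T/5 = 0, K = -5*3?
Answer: 94819/53036 ≈ 1.7878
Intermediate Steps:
K = -15
T = 0 (T = 5*0 = 0)
U(q, N) = 1 + q (U(q, N) = -2 + (3 + q) = 1 + q)
F(z) = 1 (F(z) = 1 + 0 = 1)
Y(M) = 4 + 2*M*(1 + M) (Y(M) = 4 + (M + M)*(M + 1) = 4 + (2*M)*(1 + M) = 4 + 2*M*(1 + M))
-94819/((-32820 + Y(w(-11))) - 20484) = -94819/((-32820 + (4 + 2*(-12) + 2*(-12)²)) - 20484) = -94819/((-32820 + (4 - 24 + 2*144)) - 20484) = -94819/((-32820 + (4 - 24 + 288)) - 20484) = -94819/((-32820 + 268) - 20484) = -94819/(-32552 - 20484) = -94819/(-53036) = -94819*(-1/53036) = 94819/53036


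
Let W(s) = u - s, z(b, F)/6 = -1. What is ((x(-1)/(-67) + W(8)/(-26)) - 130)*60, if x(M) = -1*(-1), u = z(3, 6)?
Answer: -6766440/871 ≈ -7768.6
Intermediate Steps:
z(b, F) = -6 (z(b, F) = 6*(-1) = -6)
u = -6
W(s) = -6 - s
x(M) = 1
((x(-1)/(-67) + W(8)/(-26)) - 130)*60 = ((1/(-67) + (-6 - 1*8)/(-26)) - 130)*60 = ((1*(-1/67) + (-6 - 8)*(-1/26)) - 130)*60 = ((-1/67 - 14*(-1/26)) - 130)*60 = ((-1/67 + 7/13) - 130)*60 = (456/871 - 130)*60 = -112774/871*60 = -6766440/871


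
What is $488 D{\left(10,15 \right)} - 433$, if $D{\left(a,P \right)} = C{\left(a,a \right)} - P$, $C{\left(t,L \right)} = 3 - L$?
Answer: $-11169$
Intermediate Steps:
$D{\left(a,P \right)} = 3 - P - a$ ($D{\left(a,P \right)} = \left(3 - a\right) - P = 3 - P - a$)
$488 D{\left(10,15 \right)} - 433 = 488 \left(3 - 15 - 10\right) - 433 = 488 \left(-22\right) - 433 = -10736 - 433 = -11169$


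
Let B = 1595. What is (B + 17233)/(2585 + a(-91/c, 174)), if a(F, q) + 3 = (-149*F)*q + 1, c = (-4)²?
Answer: 50208/400099 ≈ 0.12549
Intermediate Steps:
c = 16
a(F, q) = -2 - 149*F*q (a(F, q) = -3 + ((-149*F)*q + 1) = -3 + (-149*F*q + 1) = -3 + (1 - 149*F*q) = -2 - 149*F*q)
(B + 17233)/(2585 + a(-91/c, 174)) = (1595 + 17233)/(2585 + (-2 - 149*(-91/16)*174)) = 18828/(2585 + (-2 - 149*(-91*1/16)*174)) = 18828/(2585 + (-2 - 149*(-91/16)*174)) = 18828/(2585 + (-2 + 1179633/8)) = 18828/(2585 + 1179617/8) = 18828/(1200297/8) = 18828*(8/1200297) = 50208/400099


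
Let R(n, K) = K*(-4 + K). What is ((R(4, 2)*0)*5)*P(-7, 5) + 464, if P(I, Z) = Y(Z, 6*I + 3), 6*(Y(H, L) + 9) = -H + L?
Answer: 464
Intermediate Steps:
Y(H, L) = -9 - H/6 + L/6 (Y(H, L) = -9 + (-H + L)/6 = -9 + (L - H)/6 = -9 + (-H/6 + L/6) = -9 - H/6 + L/6)
P(I, Z) = -17/2 + I - Z/6 (P(I, Z) = -9 - Z/6 + (6*I + 3)/6 = -9 - Z/6 + (3 + 6*I)/6 = -9 - Z/6 + (½ + I) = -17/2 + I - Z/6)
((R(4, 2)*0)*5)*P(-7, 5) + 464 = (((2*(-4 + 2))*0)*5)*(-17/2 - 7 - ⅙*5) + 464 = (((2*(-2))*0)*5)*(-17/2 - 7 - ⅚) + 464 = (-4*0*5)*(-49/3) + 464 = (0*5)*(-49/3) + 464 = 0*(-49/3) + 464 = 0 + 464 = 464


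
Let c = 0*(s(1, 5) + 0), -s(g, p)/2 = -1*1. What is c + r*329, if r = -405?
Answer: -133245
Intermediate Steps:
s(g, p) = 2 (s(g, p) = -(-2) = -2*(-1) = 2)
c = 0 (c = 0*(2 + 0) = 0*2 = 0)
c + r*329 = 0 - 405*329 = 0 - 133245 = -133245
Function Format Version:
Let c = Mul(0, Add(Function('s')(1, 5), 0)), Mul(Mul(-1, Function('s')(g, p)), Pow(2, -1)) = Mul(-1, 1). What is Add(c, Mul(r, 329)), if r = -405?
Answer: -133245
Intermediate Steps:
Function('s')(g, p) = 2 (Function('s')(g, p) = Mul(-2, Mul(-1, 1)) = Mul(-2, -1) = 2)
c = 0 (c = Mul(0, Add(2, 0)) = Mul(0, 2) = 0)
Add(c, Mul(r, 329)) = Add(0, Mul(-405, 329)) = Add(0, -133245) = -133245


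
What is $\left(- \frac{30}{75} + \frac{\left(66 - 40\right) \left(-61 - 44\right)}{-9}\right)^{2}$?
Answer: $\frac{20647936}{225} \approx 91769.0$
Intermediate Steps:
$\left(- \frac{30}{75} + \frac{\left(66 - 40\right) \left(-61 - 44\right)}{-9}\right)^{2} = \left(\left(-30\right) \frac{1}{75} + 26 \left(-105\right) \left(- \frac{1}{9}\right)\right)^{2} = \left(- \frac{2}{5} - - \frac{910}{3}\right)^{2} = \left(- \frac{2}{5} + \frac{910}{3}\right)^{2} = \left(\frac{4544}{15}\right)^{2} = \frac{20647936}{225}$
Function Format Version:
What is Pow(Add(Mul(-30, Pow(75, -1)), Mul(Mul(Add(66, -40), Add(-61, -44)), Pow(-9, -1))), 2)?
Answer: Rational(20647936, 225) ≈ 91769.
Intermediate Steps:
Pow(Add(Mul(-30, Pow(75, -1)), Mul(Mul(Add(66, -40), Add(-61, -44)), Pow(-9, -1))), 2) = Pow(Add(Mul(-30, Rational(1, 75)), Mul(Mul(26, -105), Rational(-1, 9))), 2) = Pow(Add(Rational(-2, 5), Mul(-2730, Rational(-1, 9))), 2) = Pow(Add(Rational(-2, 5), Rational(910, 3)), 2) = Pow(Rational(4544, 15), 2) = Rational(20647936, 225)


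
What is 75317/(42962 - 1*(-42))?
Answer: 75317/43004 ≈ 1.7514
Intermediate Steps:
75317/(42962 - 1*(-42)) = 75317/(42962 + 42) = 75317/43004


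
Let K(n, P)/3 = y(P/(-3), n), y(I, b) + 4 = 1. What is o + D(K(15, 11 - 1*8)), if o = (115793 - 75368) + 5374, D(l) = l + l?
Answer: 45781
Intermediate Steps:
y(I, b) = -3 (y(I, b) = -4 + 1 = -3)
K(n, P) = -9 (K(n, P) = 3*(-3) = -9)
D(l) = 2*l
o = 45799 (o = 40425 + 5374 = 45799)
o + D(K(15, 11 - 1*8)) = 45799 + 2*(-9) = 45799 - 18 = 45781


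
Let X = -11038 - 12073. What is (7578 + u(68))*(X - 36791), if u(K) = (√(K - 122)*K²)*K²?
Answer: -453937356 - 3842361555456*I*√6 ≈ -4.5394e+8 - 9.4118e+12*I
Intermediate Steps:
u(K) = K⁴*√(-122 + K) (u(K) = (√(-122 + K)*K²)*K² = (K²*√(-122 + K))*K² = K⁴*√(-122 + K))
X = -23111
(7578 + u(68))*(X - 36791) = (7578 + 68⁴*√(-122 + 68))*(-23111 - 36791) = (7578 + 21381376*√(-54))*(-59902) = (7578 + 21381376*(3*I*√6))*(-59902) = (7578 + 64144128*I*√6)*(-59902) = -453937356 - 3842361555456*I*√6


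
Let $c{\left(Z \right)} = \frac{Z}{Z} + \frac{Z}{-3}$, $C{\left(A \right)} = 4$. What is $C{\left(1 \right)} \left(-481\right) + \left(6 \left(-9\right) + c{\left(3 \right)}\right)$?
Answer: $-1978$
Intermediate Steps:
$c{\left(Z \right)} = 1 - \frac{Z}{3}$ ($c{\left(Z \right)} = 1 + Z \left(- \frac{1}{3}\right) = 1 - \frac{Z}{3}$)
$C{\left(1 \right)} \left(-481\right) + \left(6 \left(-9\right) + c{\left(3 \right)}\right) = 4 \left(-481\right) + \left(6 \left(-9\right) + \left(1 - 1\right)\right) = -1924 + \left(-54 + \left(1 - 1\right)\right) = -1924 + \left(-54 + 0\right) = -1924 - 54 = -1978$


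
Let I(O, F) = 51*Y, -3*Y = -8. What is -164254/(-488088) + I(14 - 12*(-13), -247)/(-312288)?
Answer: 133406701/396937566 ≈ 0.33609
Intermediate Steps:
Y = 8/3 (Y = -⅓*(-8) = 8/3 ≈ 2.6667)
I(O, F) = 136 (I(O, F) = 51*(8/3) = 136)
-164254/(-488088) + I(14 - 12*(-13), -247)/(-312288) = -164254/(-488088) + 136/(-312288) = -164254*(-1/488088) + 136*(-1/312288) = 82127/244044 - 17/39036 = 133406701/396937566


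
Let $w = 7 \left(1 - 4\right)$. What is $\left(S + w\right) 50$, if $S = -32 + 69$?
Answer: $800$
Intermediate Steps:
$S = 37$
$w = -21$ ($w = 7 \left(-3\right) = -21$)
$\left(S + w\right) 50 = \left(37 - 21\right) 50 = 16 \cdot 50 = 800$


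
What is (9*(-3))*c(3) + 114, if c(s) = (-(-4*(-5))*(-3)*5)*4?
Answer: -32286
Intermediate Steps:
c(s) = 1200 (c(s) = (-20*(-3)*5)*4 = (-1*(-60)*5)*4 = (60*5)*4 = 300*4 = 1200)
(9*(-3))*c(3) + 114 = (9*(-3))*1200 + 114 = -27*1200 + 114 = -32400 + 114 = -32286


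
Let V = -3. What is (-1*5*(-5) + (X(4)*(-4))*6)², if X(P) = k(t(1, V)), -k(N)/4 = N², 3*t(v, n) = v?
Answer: 11449/9 ≈ 1272.1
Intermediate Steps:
t(v, n) = v/3
k(N) = -4*N²
X(P) = -4/9 (X(P) = -4*((⅓)*1)² = -4*(⅓)² = -4*⅑ = -4/9)
(-1*5*(-5) + (X(4)*(-4))*6)² = (-1*5*(-5) - 4/9*(-4)*6)² = (-5*(-5) + (16/9)*6)² = (25 + 32/3)² = (107/3)² = 11449/9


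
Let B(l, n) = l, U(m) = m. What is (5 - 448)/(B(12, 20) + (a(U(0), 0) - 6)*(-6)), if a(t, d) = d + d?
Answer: -443/48 ≈ -9.2292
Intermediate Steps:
a(t, d) = 2*d
(5 - 448)/(B(12, 20) + (a(U(0), 0) - 6)*(-6)) = (5 - 448)/(12 + (2*0 - 6)*(-6)) = -443/(12 + (0 - 6)*(-6)) = -443/(12 - 6*(-6)) = -443/(12 + 36) = -443/48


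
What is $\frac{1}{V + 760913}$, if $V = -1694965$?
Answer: $- \frac{1}{934052} \approx -1.0706 \cdot 10^{-6}$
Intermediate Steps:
$\frac{1}{V + 760913} = \frac{1}{-1694965 + 760913} = \frac{1}{-934052} = - \frac{1}{934052}$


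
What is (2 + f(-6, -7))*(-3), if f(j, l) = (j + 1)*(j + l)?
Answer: -201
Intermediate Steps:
f(j, l) = (1 + j)*(j + l)
(2 + f(-6, -7))*(-3) = (2 + (-6 - 7 + (-6)**2 - 6*(-7)))*(-3) = (2 + (-6 - 7 + 36 + 42))*(-3) = (2 + 65)*(-3) = 67*(-3) = -201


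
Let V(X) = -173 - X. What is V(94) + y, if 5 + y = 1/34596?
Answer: -9410111/34596 ≈ -272.00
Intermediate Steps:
y = -172979/34596 (y = -5 + 1/34596 = -172979/34596 ≈ -5.0000)
V(94) + y = (-173 - 1*94) - 172979/34596 = (-173 - 94) - 172979/34596 = -267 - 172979/34596 = -9410111/34596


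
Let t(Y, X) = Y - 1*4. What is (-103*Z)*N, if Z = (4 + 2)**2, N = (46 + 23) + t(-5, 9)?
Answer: -222480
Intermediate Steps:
t(Y, X) = -4 + Y (t(Y, X) = Y - 4 = -4 + Y)
N = 60 (N = (46 + 23) + (-4 - 5) = 69 - 9 = 60)
Z = 36 (Z = 6**2 = 36)
(-103*Z)*N = -103*36*60 = -3708*60 = -222480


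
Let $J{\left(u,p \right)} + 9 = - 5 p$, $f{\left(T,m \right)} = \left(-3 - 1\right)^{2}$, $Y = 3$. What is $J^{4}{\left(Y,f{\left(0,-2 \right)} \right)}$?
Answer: $62742241$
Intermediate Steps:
$f{\left(T,m \right)} = 16$ ($f{\left(T,m \right)} = \left(-4\right)^{2} = 16$)
$J{\left(u,p \right)} = -9 - 5 p$
$J^{4}{\left(Y,f{\left(0,-2 \right)} \right)} = \left(-9 - 80\right)^{4} = \left(-89\right)^{4} = 62742241$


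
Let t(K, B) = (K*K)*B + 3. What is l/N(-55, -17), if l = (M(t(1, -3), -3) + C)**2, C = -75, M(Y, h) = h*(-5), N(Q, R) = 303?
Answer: 1200/101 ≈ 11.881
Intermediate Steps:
t(K, B) = 3 + B*K**2 (t(K, B) = K**2*B + 3 = B*K**2 + 3 = 3 + B*K**2)
M(Y, h) = -5*h
l = 3600 (l = (-5*(-3) - 75)**2 = (15 - 75)**2 = (-60)**2 = 3600)
l/N(-55, -17) = 3600/303 = 3600*(1/303) = 1200/101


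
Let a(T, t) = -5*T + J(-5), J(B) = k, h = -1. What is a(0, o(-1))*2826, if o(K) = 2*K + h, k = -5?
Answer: -14130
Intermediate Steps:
J(B) = -5
o(K) = -1 + 2*K (o(K) = 2*K - 1 = -1 + 2*K)
a(T, t) = -5 - 5*T (a(T, t) = -5*T - 5 = -5 - 5*T)
a(0, o(-1))*2826 = (-5 - 5*0)*2826 = (-5 + 0)*2826 = -5*2826 = -14130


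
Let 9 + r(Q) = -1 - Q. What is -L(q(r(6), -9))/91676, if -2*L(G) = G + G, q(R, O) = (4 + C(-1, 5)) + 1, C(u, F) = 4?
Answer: 9/91676 ≈ 9.8172e-5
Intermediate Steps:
r(Q) = -10 - Q (r(Q) = -9 + (-1 - Q) = -10 - Q)
q(R, O) = 9 (q(R, O) = (4 + 4) + 1 = 8 + 1 = 9)
L(G) = -G (L(G) = -(G + G)/2 = -G)
-L(q(r(6), -9))/91676 = -(-1*9)/91676 = -(-9)/91676 = -1*(-9/91676) = 9/91676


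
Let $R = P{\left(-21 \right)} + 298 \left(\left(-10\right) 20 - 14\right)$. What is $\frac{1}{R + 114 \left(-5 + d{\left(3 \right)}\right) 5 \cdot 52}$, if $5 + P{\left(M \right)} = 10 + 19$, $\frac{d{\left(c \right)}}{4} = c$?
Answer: $\frac{1}{143732} \approx 6.9574 \cdot 10^{-6}$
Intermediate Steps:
$d{\left(c \right)} = 4 c$
$P{\left(M \right)} = 24$ ($P{\left(M \right)} = -5 + \left(10 + 19\right) = -5 + 29 = 24$)
$R = -63748$ ($R = 24 + 298 \left(\left(-10\right) 20 - 14\right) = 24 + 298 \left(-200 - 14\right) = 24 + 298 \left(-214\right) = 24 - 63772 = -63748$)
$\frac{1}{R + 114 \left(-5 + d{\left(3 \right)}\right) 5 \cdot 52} = \frac{1}{-63748 + 114 \left(-5 + 4 \cdot 3\right) 5 \cdot 52} = \frac{1}{-63748 + 114 \left(-5 + 12\right) 5 \cdot 52} = \frac{1}{-63748 + 114 \cdot 7 \cdot 5 \cdot 52} = \frac{1}{-63748 + 114 \cdot 35 \cdot 52} = \frac{1}{-63748 + 3990 \cdot 52} = \frac{1}{-63748 + 207480} = \frac{1}{143732}$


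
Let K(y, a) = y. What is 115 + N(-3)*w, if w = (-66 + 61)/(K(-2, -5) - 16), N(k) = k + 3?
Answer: 115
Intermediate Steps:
N(k) = 3 + k
w = 5/18 (w = (-66 + 61)/(-2 - 16) = -5/(-18) = -5*(-1/18) = 5/18 ≈ 0.27778)
115 + N(-3)*w = 115 + (3 - 3)*(5/18) = 115 + 0*(5/18) = 115 + 0 = 115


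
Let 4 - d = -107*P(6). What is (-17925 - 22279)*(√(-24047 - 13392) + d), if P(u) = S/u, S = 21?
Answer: -15217214 - 40204*I*√37439 ≈ -1.5217e+7 - 7.7791e+6*I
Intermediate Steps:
P(u) = 21/u
d = 757/2 (d = 4 - (-107)*21/6 = 4 - (-107)*21*(⅙) = 4 - (-107)*7/2 = 4 - 1*(-749/2) = 4 + 749/2 = 757/2 ≈ 378.50)
(-17925 - 22279)*(√(-24047 - 13392) + d) = (-17925 - 22279)*(√(-24047 - 13392) + 757/2) = -40204*(√(-37439) + 757/2) = -40204*(I*√37439 + 757/2) = -40204*(757/2 + I*√37439) = -15217214 - 40204*I*√37439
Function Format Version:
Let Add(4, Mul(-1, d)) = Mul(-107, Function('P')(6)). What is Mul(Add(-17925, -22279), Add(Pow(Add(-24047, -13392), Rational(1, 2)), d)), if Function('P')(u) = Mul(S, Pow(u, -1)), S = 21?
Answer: Add(-15217214, Mul(-40204, I, Pow(37439, Rational(1, 2)))) ≈ Add(-1.5217e+7, Mul(-7.7791e+6, I))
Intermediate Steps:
Function('P')(u) = Mul(21, Pow(u, -1))
d = Rational(757, 2) (d = Add(4, Mul(-1, Mul(-107, Mul(21, Pow(6, -1))))) = Add(4, Mul(-1, Mul(-107, Mul(21, Rational(1, 6))))) = Add(4, Mul(-1, Mul(-107, Rational(7, 2)))) = Add(4, Mul(-1, Rational(-749, 2))) = Add(4, Rational(749, 2)) = Rational(757, 2) ≈ 378.50)
Mul(Add(-17925, -22279), Add(Pow(Add(-24047, -13392), Rational(1, 2)), d)) = Mul(Add(-17925, -22279), Add(Pow(Add(-24047, -13392), Rational(1, 2)), Rational(757, 2))) = Mul(-40204, Add(Pow(-37439, Rational(1, 2)), Rational(757, 2))) = Mul(-40204, Add(Mul(I, Pow(37439, Rational(1, 2))), Rational(757, 2))) = Mul(-40204, Add(Rational(757, 2), Mul(I, Pow(37439, Rational(1, 2))))) = Add(-15217214, Mul(-40204, I, Pow(37439, Rational(1, 2))))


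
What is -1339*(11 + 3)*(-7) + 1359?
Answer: 132581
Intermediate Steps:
-1339*(11 + 3)*(-7) + 1359 = -18746*(-7) + 1359 = -1339*(-98) + 1359 = 131222 + 1359 = 132581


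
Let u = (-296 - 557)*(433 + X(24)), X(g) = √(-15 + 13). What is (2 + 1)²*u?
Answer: -3324141 - 7677*I*√2 ≈ -3.3241e+6 - 10857.0*I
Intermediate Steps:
X(g) = I*√2 (X(g) = √(-2) = I*√2)
u = -369349 - 853*I*√2 (u = (-296 - 557)*(433 + I*√2) = -853*(433 + I*√2) = -369349 - 853*I*√2 ≈ -3.6935e+5 - 1206.3*I)
(2 + 1)²*u = (2 + 1)²*(-369349 - 853*I*√2) = 3²*(-369349 - 853*I*√2) = 9*(-369349 - 853*I*√2) = -3324141 - 7677*I*√2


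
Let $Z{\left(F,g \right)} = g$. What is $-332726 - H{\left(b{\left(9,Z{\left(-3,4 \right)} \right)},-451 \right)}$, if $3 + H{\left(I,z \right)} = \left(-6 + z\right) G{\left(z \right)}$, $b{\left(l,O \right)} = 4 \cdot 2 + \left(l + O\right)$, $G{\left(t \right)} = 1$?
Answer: $-332266$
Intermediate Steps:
$b{\left(l,O \right)} = 8 + O + l$ ($b{\left(l,O \right)} = 8 + \left(O + l\right) = 8 + O + l$)
$H{\left(I,z \right)} = -9 + z$ ($H{\left(I,z \right)} = -3 + \left(-6 + z\right) 1 = -3 + \left(-6 + z\right) = -9 + z$)
$-332726 - H{\left(b{\left(9,Z{\left(-3,4 \right)} \right)},-451 \right)} = -332726 - \left(-9 - 451\right) = -332726 - -460 = -332726 + 460 = -332266$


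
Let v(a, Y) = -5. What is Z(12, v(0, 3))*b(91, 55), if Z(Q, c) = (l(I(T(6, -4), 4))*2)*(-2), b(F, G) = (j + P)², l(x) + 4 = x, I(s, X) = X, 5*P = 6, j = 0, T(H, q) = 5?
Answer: 0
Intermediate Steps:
P = 6/5 (P = (⅕)*6 = 6/5 ≈ 1.2000)
l(x) = -4 + x
b(F, G) = 36/25 (b(F, G) = (0 + 6/5)² = (6/5)² = 36/25)
Z(Q, c) = 0 (Z(Q, c) = ((-4 + 4)*2)*(-2) = (0*2)*(-2) = 0*(-2) = 0)
Z(12, v(0, 3))*b(91, 55) = 0*(36/25) = 0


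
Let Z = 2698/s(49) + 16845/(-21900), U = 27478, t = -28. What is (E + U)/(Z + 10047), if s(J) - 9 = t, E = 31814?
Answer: 28855440/4820059 ≈ 5.9865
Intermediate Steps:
s(J) = -19 (s(J) = 9 - 28 = -19)
Z = -208443/1460 (Z = 2698/(-19) + 16845/(-21900) = 2698*(-1/19) + 16845*(-1/21900) = -142 - 1123/1460 = -208443/1460 ≈ -142.77)
(E + U)/(Z + 10047) = (31814 + 27478)/(-208443/1460 + 10047) = 59292/(14460177/1460) = 59292*(1460/14460177) = 28855440/4820059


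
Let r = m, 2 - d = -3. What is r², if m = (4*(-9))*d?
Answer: 32400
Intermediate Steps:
d = 5 (d = 2 - 1*(-3) = 2 + 3 = 5)
m = -180 (m = (4*(-9))*5 = -36*5 = -180)
r = -180
r² = (-180)² = 32400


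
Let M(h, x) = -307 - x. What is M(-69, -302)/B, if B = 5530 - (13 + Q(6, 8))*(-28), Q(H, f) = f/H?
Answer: -15/17794 ≈ -0.00084298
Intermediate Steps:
B = 17794/3 (B = 5530 - (13 + 8/6)*(-28) = 5530 - (13 + 8*(⅙))*(-28) = 5530 - (13 + 4/3)*(-28) = 5530 - 43*(-28)/3 = 5530 - 1*(-1204/3) = 5530 + 1204/3 = 17794/3 ≈ 5931.3)
M(-69, -302)/B = (-307 - 1*(-302))/(17794/3) = (-307 + 302)*(3/17794) = -5*3/17794 = -15/17794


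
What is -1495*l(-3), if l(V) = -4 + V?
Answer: 10465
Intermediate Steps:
-1495*l(-3) = -1495*(-4 - 3) = -1495*(-7) = 10465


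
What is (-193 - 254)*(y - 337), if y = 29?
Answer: 137676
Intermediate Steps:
(-193 - 254)*(y - 337) = (-193 - 254)*(29 - 337) = -447*(-308) = 137676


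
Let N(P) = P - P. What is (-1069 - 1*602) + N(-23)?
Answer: -1671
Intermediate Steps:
N(P) = 0
(-1069 - 1*602) + N(-23) = (-1069 - 1*602) + 0 = (-1069 - 602) + 0 = -1671 + 0 = -1671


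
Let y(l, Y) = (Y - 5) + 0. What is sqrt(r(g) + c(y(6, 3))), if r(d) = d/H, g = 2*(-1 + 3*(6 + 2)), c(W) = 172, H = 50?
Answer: sqrt(4323)/5 ≈ 13.150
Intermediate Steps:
y(l, Y) = -5 + Y (y(l, Y) = (-5 + Y) + 0 = -5 + Y)
g = 46 (g = 2*(-1 + 3*8) = 2*(-1 + 24) = 2*23 = 46)
r(d) = d/50
sqrt(r(g) + c(y(6, 3))) = sqrt((1/50)*46 + 172) = sqrt(23/25 + 172) = sqrt(4323/25) = sqrt(4323)/5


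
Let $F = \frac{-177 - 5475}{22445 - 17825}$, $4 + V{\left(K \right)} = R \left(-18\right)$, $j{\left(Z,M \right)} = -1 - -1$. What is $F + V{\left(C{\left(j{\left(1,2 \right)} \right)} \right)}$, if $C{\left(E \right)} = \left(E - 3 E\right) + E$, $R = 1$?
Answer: $- \frac{8941}{385} \approx -23.223$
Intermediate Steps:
$j{\left(Z,M \right)} = 0$ ($j{\left(Z,M \right)} = -1 + 1 = 0$)
$C{\left(E \right)} = - E$ ($C{\left(E \right)} = - 2 E + E = - E$)
$V{\left(K \right)} = -22$ ($V{\left(K \right)} = -4 + 1 \left(-18\right) = -4 - 18 = -22$)
$F = - \frac{471}{385}$ ($F = - \frac{5652}{4620} = \left(-5652\right) \frac{1}{4620} = - \frac{471}{385} \approx -1.2234$)
$F + V{\left(C{\left(j{\left(1,2 \right)} \right)} \right)} = - \frac{471}{385} - 22 = - \frac{8941}{385}$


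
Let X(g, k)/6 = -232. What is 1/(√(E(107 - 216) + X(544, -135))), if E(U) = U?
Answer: -I*√1501/1501 ≈ -0.025811*I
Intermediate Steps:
X(g, k) = -1392 (X(g, k) = 6*(-232) = -1392)
1/(√(E(107 - 216) + X(544, -135))) = 1/(√((107 - 216) - 1392)) = 1/(√(-109 - 1392)) = 1/(√(-1501)) = 1/(I*√1501) = -I*√1501/1501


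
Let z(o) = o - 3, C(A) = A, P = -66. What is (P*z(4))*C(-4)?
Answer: 264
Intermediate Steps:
z(o) = -3 + o
(P*z(4))*C(-4) = -66*(-3 + 4)*(-4) = -66*1*(-4) = -66*(-4) = 264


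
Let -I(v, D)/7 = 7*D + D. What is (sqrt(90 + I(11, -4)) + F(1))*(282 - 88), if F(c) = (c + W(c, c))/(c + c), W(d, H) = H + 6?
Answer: 776 + 194*sqrt(314) ≈ 4213.7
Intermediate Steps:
I(v, D) = -56*D (I(v, D) = -7*(7*D + D) = -56*D)
W(d, H) = 6 + H
F(c) = (6 + 2*c)/(2*c) (F(c) = (c + (6 + c))/(c + c) = (6 + 2*c)/((2*c)) = (6 + 2*c)*(1/(2*c)) = (6 + 2*c)/(2*c))
(sqrt(90 + I(11, -4)) + F(1))*(282 - 88) = (sqrt(90 - 56*(-4)) + (3 + 1)/1)*(282 - 88) = (sqrt(90 + 224) + 1*4)*194 = (sqrt(314) + 4)*194 = (4 + sqrt(314))*194 = 776 + 194*sqrt(314)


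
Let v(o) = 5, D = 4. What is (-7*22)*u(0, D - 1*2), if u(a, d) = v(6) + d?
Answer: -1078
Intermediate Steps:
u(a, d) = 5 + d
(-7*22)*u(0, D - 1*2) = (-7*22)*(5 + (4 - 1*2)) = -154*(5 + (4 - 2)) = -154*(5 + 2) = -154*7 = -1078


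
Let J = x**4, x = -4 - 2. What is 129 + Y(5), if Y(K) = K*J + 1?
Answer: 6610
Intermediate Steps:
x = -6
J = 1296 (J = (-6)**4 = 1296)
Y(K) = 1 + 1296*K (Y(K) = K*1296 + 1 = 1296*K + 1 = 1 + 1296*K)
129 + Y(5) = 129 + (1 + 1296*5) = 129 + (1 + 6480) = 129 + 6481 = 6610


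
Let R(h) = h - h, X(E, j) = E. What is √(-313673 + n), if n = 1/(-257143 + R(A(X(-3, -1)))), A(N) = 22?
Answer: 4*I*√1296303124025145/257143 ≈ 560.07*I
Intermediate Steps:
R(h) = 0
n = -1/257143 (n = 1/(-257143 + 0) = 1/(-257143) = -1/257143 ≈ -3.8889e-6)
√(-313673 + n) = √(-313673 - 1/257143) = √(-80658816240/257143) = 4*I*√1296303124025145/257143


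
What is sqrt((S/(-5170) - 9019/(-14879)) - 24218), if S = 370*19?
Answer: 2*I*sqrt(358278189864045946)/7692443 ≈ 155.62*I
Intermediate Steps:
S = 7030
sqrt((S/(-5170) - 9019/(-14879)) - 24218) = sqrt((7030/(-5170) - 9019/(-14879)) - 24218) = sqrt((7030*(-1/5170) - 9019*(-1/14879)) - 24218) = sqrt((-703/517 + 9019/14879) - 24218) = sqrt(-5797114/7692443 - 24218) = sqrt(-186301381688/7692443) = 2*I*sqrt(358278189864045946)/7692443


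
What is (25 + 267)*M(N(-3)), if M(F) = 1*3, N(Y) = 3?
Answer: 876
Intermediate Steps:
M(F) = 3
(25 + 267)*M(N(-3)) = (25 + 267)*3 = 292*3 = 876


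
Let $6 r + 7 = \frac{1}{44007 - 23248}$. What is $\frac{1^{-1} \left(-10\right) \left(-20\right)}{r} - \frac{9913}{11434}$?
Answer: $- \frac{4472977579}{25960897} \approx -172.3$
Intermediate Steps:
$r = - \frac{72656}{62277}$ ($r = - \frac{7}{6} + \frac{1}{6 \left(44007 - 23248\right)} = - \frac{7}{6} + \frac{1}{6 \cdot 20759} = - \frac{7}{6} + \frac{1}{6} \cdot \frac{1}{20759} = - \frac{7}{6} + \frac{1}{124554} = - \frac{72656}{62277} \approx -1.1667$)
$\frac{1^{-1} \left(-10\right) \left(-20\right)}{r} - \frac{9913}{11434} = \frac{1^{-1} \left(-10\right) \left(-20\right)}{- \frac{72656}{62277}} - \frac{9913}{11434} = 1 \left(-10\right) \left(-20\right) \left(- \frac{62277}{72656}\right) - \frac{9913}{11434} = \left(-10\right) \left(-20\right) \left(- \frac{62277}{72656}\right) - \frac{9913}{11434} = 200 \left(- \frac{62277}{72656}\right) - \frac{9913}{11434} = - \frac{1556925}{9082} - \frac{9913}{11434} = - \frac{4472977579}{25960897}$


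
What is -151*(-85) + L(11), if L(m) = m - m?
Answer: 12835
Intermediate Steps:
L(m) = 0
-151*(-85) + L(11) = -151*(-85) + 0 = 12835 + 0 = 12835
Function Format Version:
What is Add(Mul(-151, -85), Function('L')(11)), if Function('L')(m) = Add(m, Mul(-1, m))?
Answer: 12835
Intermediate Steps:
Function('L')(m) = 0
Add(Mul(-151, -85), Function('L')(11)) = Add(Mul(-151, -85), 0) = Add(12835, 0) = 12835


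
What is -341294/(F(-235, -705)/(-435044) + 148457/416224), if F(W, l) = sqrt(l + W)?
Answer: -249461101800720110936583232/260704040030952045569 - 3215333955412965358592*I*sqrt(235)/260704040030952045569 ≈ -9.5688e+5 - 189.07*I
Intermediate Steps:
F(W, l) = sqrt(W + l)
-341294/(F(-235, -705)/(-435044) + 148457/416224) = -341294/(sqrt(-235 - 705)/(-435044) + 148457/416224) = -341294/(sqrt(-940)*(-1/435044) + 148457*(1/416224)) = -341294/((2*I*sqrt(235))*(-1/435044) + 148457/416224) = -341294/(-I*sqrt(235)/217522 + 148457/416224) = -341294/(148457/416224 - I*sqrt(235)/217522)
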